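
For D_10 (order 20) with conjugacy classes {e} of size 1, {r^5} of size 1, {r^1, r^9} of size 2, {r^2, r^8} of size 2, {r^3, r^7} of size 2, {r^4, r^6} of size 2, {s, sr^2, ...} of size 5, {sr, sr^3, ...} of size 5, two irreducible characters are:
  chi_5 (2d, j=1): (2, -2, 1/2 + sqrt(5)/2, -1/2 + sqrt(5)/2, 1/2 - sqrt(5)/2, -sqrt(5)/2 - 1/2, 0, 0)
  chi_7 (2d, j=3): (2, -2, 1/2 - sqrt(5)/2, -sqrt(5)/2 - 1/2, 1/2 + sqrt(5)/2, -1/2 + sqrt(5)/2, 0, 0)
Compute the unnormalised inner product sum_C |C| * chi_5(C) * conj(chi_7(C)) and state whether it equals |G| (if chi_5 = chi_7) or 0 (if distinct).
Sum = 0; so <chi_5, chi_7> = 0 (distinct irreducibles are orthogonal).

Argument: Compute term by term over conjugacy classes (|C| * chi_5(C) * conj(chi_7(C))):
  1*(2)*conj(2) + 1*(-2)*conj(-2) + 2*(1/2 + sqrt(5)/2)*conj(1/2 - sqrt(5)/2) + 2*(-1/2 + sqrt(5)/2)*conj(-sqrt(5)/2 - 1/2) + 2*(1/2 - sqrt(5)/2)*conj(1/2 + sqrt(5)/2) + 2*(-sqrt(5)/2 - 1/2)*conj(-1/2 + sqrt(5)/2) + 5*(0)*conj(0) + 5*(0)*conj(0)
  = (4) + (4) + (-2) + (-2) + (-2) + (-2) + (0) + (0)
  = 0.
Dividing by |G| = 20 gives 0/20 = 0, matching the row-orthogonality relation <chi_5, chi_7> = [chi_5 = chi_7].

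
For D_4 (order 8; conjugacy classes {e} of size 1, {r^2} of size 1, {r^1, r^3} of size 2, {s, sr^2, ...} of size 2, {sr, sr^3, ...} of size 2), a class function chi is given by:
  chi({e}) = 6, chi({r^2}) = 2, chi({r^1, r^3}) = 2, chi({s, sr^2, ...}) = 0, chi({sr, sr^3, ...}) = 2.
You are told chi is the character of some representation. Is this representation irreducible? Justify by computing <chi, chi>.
Not irreducible (reducible): <chi, chi> = 7 > 1.

Proof sketch: <chi, chi> = (1/|G|) sum_C |C| * |chi(C)|^2 = (1/8)[1*|6|^2 + 1*|2|^2 + 2*|2|^2 + 2*|0|^2 + 2*|2|^2]
  = (1/8)[(36) + (4) + (8) + (0) + (8)] = 56/8 = 7.
A character is irreducible iff <chi, chi> = 1, so this representation is reducible.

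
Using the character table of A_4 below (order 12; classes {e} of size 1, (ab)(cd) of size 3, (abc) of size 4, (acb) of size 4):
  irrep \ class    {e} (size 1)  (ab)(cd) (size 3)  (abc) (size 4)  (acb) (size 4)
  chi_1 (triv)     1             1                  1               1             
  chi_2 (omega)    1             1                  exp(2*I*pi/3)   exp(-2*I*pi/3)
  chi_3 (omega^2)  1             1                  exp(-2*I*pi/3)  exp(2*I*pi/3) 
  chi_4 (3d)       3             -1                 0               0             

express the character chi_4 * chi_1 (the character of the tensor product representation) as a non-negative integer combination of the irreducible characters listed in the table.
chi_4 tensor chi_1 = chi_4 (all other irreducibles have multiplicity 0).

Derivation: The character of a tensor product is the pointwise product (chi_4 * chi_1)(C) = chi_4(C) * chi_1(C):
  {e}: (3)*(1), (ab)(cd): (-1)*(1), (abc): (0)*(1), (acb): (0)*(1)
so (chi_4 * chi_1) takes values
  {e} -> 3, (ab)(cd) -> -1, (abc) -> 0, (acb) -> 0.
Now take the inner product of this character with each irreducible chi from the table, <chi_4*chi_1, chi> = (1/12) sum_C |C| (chi_4*chi_1)(C) conj(chi(C)):
  <chi_4*chi_1, chi_1> = (1/12)[1*(3)*conj(1) + 3*(-1)*conj(1) + 4*(0)*conj(1) + 4*(0)*conj(1)]
      = (1/12)[(3) + (-3) + (0) + (0)] = 0/12 = 0
  <chi_4*chi_1, chi_2> = (1/12)[1*(3)*conj(1) + 3*(-1)*conj(1) + 4*(0)*conj(exp(2*I*pi/3)) + 4*(0)*conj(exp(-2*I*pi/3))]
      = (1/12)[(3) + (-3) + (0) + (0)] = 0/12 = 0
  <chi_4*chi_1, chi_3> = (1/12)[1*(3)*conj(1) + 3*(-1)*conj(1) + 4*(0)*conj(exp(-2*I*pi/3)) + 4*(0)*conj(exp(2*I*pi/3))]
      = (1/12)[(3) + (-3) + (0) + (0)] = 0/12 = 0
  <chi_4*chi_1, chi_4> = (1/12)[1*(3)*conj(3) + 3*(-1)*conj(-1) + 4*(0)*conj(0) + 4*(0)*conj(0)]
      = (1/12)[(9) + (3) + (0) + (0)] = 12/12 = 1
(Exp terms are combined using exp(i*s)*conj(exp(i*t)) = exp(i*(s-t)), and sums of them are collapsed using the identity that for every m > 1 the m distinct m-th roots of unity sum to 0, e.g. 1 + exp(2*I*pi/3) + exp(-2*I*pi/3) = 0.)
Hence the multiplicities are chi_4: 1. Dimension check: dim(chi_4)*dim(chi_1) = 3*1 = 3 and sum (mult * dim) = 1*3 = 3.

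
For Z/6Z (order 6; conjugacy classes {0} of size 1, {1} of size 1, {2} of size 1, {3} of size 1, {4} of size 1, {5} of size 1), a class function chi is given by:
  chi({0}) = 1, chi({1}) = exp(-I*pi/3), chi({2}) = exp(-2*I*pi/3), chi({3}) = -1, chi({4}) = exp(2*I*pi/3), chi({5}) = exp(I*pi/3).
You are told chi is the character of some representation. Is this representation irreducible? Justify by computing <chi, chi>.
Irreducible: <chi, chi> = 1.

Working: <chi, chi> = (1/|G|) sum_C |C| * |chi(C)|^2 = (1/6)[1*|1|^2 + 1*|exp(-I*pi/3)|^2 + 1*|exp(-2*I*pi/3)|^2 + 1*|-1|^2 + 1*|exp(2*I*pi/3)|^2 + 1*|exp(I*pi/3)|^2]
  = (1/6)[(1) + (1) + (1) + (1) + (1) + (1)] = 6/6 = 1.
(Exp terms are combined using exp(i*s)*conj(exp(i*t)) = exp(i*(s-t)), and sums of them are collapsed using the identity that for every m > 1 the m distinct m-th roots of unity sum to 0, e.g. 1 + exp(2*I*pi/3) + exp(-2*I*pi/3) = 0.)
A character is irreducible iff <chi, chi> = 1, so this representation is irreducible.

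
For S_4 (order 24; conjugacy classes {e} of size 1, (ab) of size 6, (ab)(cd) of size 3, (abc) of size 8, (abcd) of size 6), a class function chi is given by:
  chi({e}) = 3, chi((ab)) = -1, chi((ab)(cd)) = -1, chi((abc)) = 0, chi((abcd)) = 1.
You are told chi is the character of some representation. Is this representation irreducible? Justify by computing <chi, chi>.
Irreducible: <chi, chi> = 1.

Derivation: <chi, chi> = (1/|G|) sum_C |C| * |chi(C)|^2 = (1/24)[1*|3|^2 + 6*|-1|^2 + 3*|-1|^2 + 8*|0|^2 + 6*|1|^2]
  = (1/24)[(9) + (6) + (3) + (0) + (6)] = 24/24 = 1.
A character is irreducible iff <chi, chi> = 1, so this representation is irreducible.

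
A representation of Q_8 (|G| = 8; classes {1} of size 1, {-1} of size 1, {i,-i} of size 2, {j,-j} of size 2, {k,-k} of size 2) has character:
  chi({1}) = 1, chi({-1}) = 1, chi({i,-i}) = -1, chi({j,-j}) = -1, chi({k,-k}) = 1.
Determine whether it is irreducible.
Irreducible: <chi, chi> = 1.

Justification: <chi, chi> = (1/|G|) sum_C |C| * |chi(C)|^2 = (1/8)[1*|1|^2 + 1*|1|^2 + 2*|-1|^2 + 2*|-1|^2 + 2*|1|^2]
  = (1/8)[(1) + (1) + (2) + (2) + (2)] = 8/8 = 1.
A character is irreducible iff <chi, chi> = 1, so this representation is irreducible.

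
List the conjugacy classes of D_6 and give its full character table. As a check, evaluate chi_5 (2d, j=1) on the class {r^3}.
Conjugacy classes: {e} of size 1, {r^3} of size 1, {r^1, r^5} of size 2, {r^2, r^4} of size 2, {s, sr^2, ...} of size 3, {sr, sr^3, ...} of size 3.
Character table:
  irrep \ class              {e} (size 1)  {r^3} (size 1)  {r^1, r^5} (size 2)  {r^2, r^4} (size 2)  {s, sr^2, ...} (size 3)  {sr, sr^3, ...} (size 3)
  chi_1 (triv)               1             1               1                    1                    1                        1                       
  chi_2 (sign: r->1, s->-1)  1             1               1                    1                    -1                       -1                      
  chi_3 (r->-1, s->1)        1             -1              -1                   1                    1                        -1                      
  chi_4 (r->-1, s->-1)       1             -1              -1                   1                    -1                       1                       
  chi_5 (2d, j=1)            2             -2              1                    -1                   0                        0                       
  chi_6 (2d, j=2)            2             2               -1                   -1                   0                        0                       

Spot check: chi_5 (2d, j=1) on {r^3} = -2.

Justification: D_6 has order 2*6 = 12 with 6 conjugacy classes, hence 6 irreducibles. Sum of squared dims 1 + 1 + 1 + 1 + 4 + 4 = 12 = |G|. Linear characters come from the abelianisation; the 2-dimensional irreps have character r^k -> 2*cos(2*pi*j*k/6), reflections -> 0.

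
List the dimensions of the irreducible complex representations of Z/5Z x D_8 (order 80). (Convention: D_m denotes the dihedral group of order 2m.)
Dimensions: 1, 1, 1, 1, 1, 1, 1, 1, 1, 1, 1, 1, 1, 1, 1, 1, 1, 1, 1, 1, 2, 2, 2, 2, 2, 2, 2, 2, 2, 2, 2, 2, 2, 2, 2

Justification: There are 35 irreducibles (= number of conjugacy classes). Their dimensions d_i satisfy sum d_i^2 = |G| = 80: 1 + 1 + 1 + 1 + 1 + 1 + 1 + 1 + 1 + 1 + 1 + 1 + 1 + 1 + 1 + 1 + 1 + 1 + 1 + 1 + 4 + 4 + 4 + 4 + 4 + 4 + 4 + 4 + 4 + 4 + 4 + 4 + 4 + 4 + 4 = 80. (For the product with Z/5Z: each of the 5 1-dim characters of Z/5Z tensors with each irrep of D_8, giving 5 copies of each D_8-dimension.)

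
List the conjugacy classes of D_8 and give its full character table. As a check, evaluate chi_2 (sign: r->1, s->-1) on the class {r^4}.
Conjugacy classes: {e} of size 1, {r^4} of size 1, {r^1, r^7} of size 2, {r^2, r^6} of size 2, {r^3, r^5} of size 2, {s, sr^2, ...} of size 4, {sr, sr^3, ...} of size 4.
Character table:
  irrep \ class              {e} (size 1)  {r^4} (size 1)  {r^1, r^7} (size 2)  {r^2, r^6} (size 2)  {r^3, r^5} (size 2)  {s, sr^2, ...} (size 4)  {sr, sr^3, ...} (size 4)
  chi_1 (triv)               1             1               1                    1                    1                    1                        1                       
  chi_2 (sign: r->1, s->-1)  1             1               1                    1                    1                    -1                       -1                      
  chi_3 (r->-1, s->1)        1             1               -1                   1                    -1                   1                        -1                      
  chi_4 (r->-1, s->-1)       1             1               -1                   1                    -1                   -1                       1                       
  chi_5 (2d, j=1)            2             -2              sqrt(2)              0                    -sqrt(2)             0                        0                       
  chi_6 (2d, j=2)            2             2               0                    -2                   0                    0                        0                       
  chi_7 (2d, j=3)            2             -2              -sqrt(2)             0                    sqrt(2)              0                        0                       

Spot check: chi_2 (sign: r->1, s->-1) on {r^4} = 1.

Reasoning: D_8 has order 2*8 = 16 with 7 conjugacy classes, hence 7 irreducibles. Sum of squared dims 1 + 1 + 1 + 1 + 4 + 4 + 4 = 16 = |G|. Linear characters come from the abelianisation; the 2-dimensional irreps have character r^k -> 2*cos(2*pi*j*k/8), reflections -> 0.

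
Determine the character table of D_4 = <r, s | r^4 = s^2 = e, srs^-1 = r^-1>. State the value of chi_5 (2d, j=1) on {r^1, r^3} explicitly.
Conjugacy classes: {e} of size 1, {r^2} of size 1, {r^1, r^3} of size 2, {s, sr^2, ...} of size 2, {sr, sr^3, ...} of size 2.
Character table:
  irrep \ class              {e} (size 1)  {r^2} (size 1)  {r^1, r^3} (size 2)  {s, sr^2, ...} (size 2)  {sr, sr^3, ...} (size 2)
  chi_1 (triv)               1             1               1                    1                        1                       
  chi_2 (sign: r->1, s->-1)  1             1               1                    -1                       -1                      
  chi_3 (r->-1, s->1)        1             1               -1                   1                        -1                      
  chi_4 (r->-1, s->-1)       1             1               -1                   -1                       1                       
  chi_5 (2d, j=1)            2             -2              0                    0                        0                       

Spot check: chi_5 (2d, j=1) on {r^1, r^3} = 0.

Why: D_4 has order 2*4 = 8 with 5 conjugacy classes, hence 5 irreducibles. Sum of squared dims 1 + 1 + 1 + 1 + 4 = 8 = |G|. Linear characters come from the abelianisation; the 2-dimensional irreps have character r^k -> 2*cos(2*pi*j*k/4), reflections -> 0.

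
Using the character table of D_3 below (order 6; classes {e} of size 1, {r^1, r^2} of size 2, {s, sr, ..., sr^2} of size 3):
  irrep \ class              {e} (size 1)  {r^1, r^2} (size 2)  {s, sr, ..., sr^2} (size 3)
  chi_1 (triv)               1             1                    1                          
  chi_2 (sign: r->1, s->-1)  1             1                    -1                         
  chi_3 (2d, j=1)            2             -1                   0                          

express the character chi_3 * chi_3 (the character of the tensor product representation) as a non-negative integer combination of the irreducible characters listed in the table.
chi_3 tensor chi_3 = chi_1 + chi_2 + chi_3 (all other irreducibles have multiplicity 0).

Derivation: The character of a tensor product is the pointwise product (chi_3 * chi_3)(C) = chi_3(C) * chi_3(C):
  {e}: (2)*(2), {r^1, r^2}: (-1)*(-1), {s, sr, ..., sr^2}: (0)*(0)
so (chi_3 * chi_3) takes values
  {e} -> 4, {r^1, r^2} -> 1, {s, sr, ..., sr^2} -> 0.
Now take the inner product of this character with each irreducible chi from the table, <chi_3*chi_3, chi> = (1/6) sum_C |C| (chi_3*chi_3)(C) conj(chi(C)):
  <chi_3*chi_3, chi_1> = (1/6)[1*(4)*conj(1) + 2*(1)*conj(1) + 3*(0)*conj(1)]
      = (1/6)[(4) + (2) + (0)] = 6/6 = 1
  <chi_3*chi_3, chi_2> = (1/6)[1*(4)*conj(1) + 2*(1)*conj(1) + 3*(0)*conj(-1)]
      = (1/6)[(4) + (2) + (0)] = 6/6 = 1
  <chi_3*chi_3, chi_3> = (1/6)[1*(4)*conj(2) + 2*(1)*conj(-1) + 3*(0)*conj(0)]
      = (1/6)[(8) + (-2) + (0)] = 6/6 = 1
Hence the multiplicities are chi_1: 1, chi_2: 1, chi_3: 1. Dimension check: dim(chi_3)*dim(chi_3) = 2*2 = 4 and sum (mult * dim) = 1*1 + 1*1 + 1*2 = 4.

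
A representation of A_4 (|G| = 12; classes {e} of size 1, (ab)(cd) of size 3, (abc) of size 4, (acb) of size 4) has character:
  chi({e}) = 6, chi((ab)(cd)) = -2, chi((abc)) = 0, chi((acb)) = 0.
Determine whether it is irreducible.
Not irreducible (reducible): <chi, chi> = 4 > 1.

<chi, chi> = (1/|G|) sum_C |C| * |chi(C)|^2 = (1/12)[1*|6|^2 + 3*|-2|^2 + 4*|0|^2 + 4*|0|^2]
  = (1/12)[(36) + (12) + (0) + (0)] = 48/12 = 4.
(Exp terms are combined using exp(i*s)*conj(exp(i*t)) = exp(i*(s-t)), and sums of them are collapsed using the identity that for every m > 1 the m distinct m-th roots of unity sum to 0, e.g. 1 + exp(2*I*pi/3) + exp(-2*I*pi/3) = 0.)
A character is irreducible iff <chi, chi> = 1, so this representation is reducible.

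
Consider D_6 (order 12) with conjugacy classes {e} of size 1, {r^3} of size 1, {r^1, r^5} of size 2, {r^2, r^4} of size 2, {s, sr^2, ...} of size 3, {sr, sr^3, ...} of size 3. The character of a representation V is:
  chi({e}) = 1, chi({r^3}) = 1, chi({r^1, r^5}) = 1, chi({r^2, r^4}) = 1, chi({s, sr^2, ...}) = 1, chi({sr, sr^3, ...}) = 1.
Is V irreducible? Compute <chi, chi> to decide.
Irreducible: <chi, chi> = 1.

Reasoning: <chi, chi> = (1/|G|) sum_C |C| * |chi(C)|^2 = (1/12)[1*|1|^2 + 1*|1|^2 + 2*|1|^2 + 2*|1|^2 + 3*|1|^2 + 3*|1|^2]
  = (1/12)[(1) + (1) + (2) + (2) + (3) + (3)] = 12/12 = 1.
A character is irreducible iff <chi, chi> = 1, so this representation is irreducible.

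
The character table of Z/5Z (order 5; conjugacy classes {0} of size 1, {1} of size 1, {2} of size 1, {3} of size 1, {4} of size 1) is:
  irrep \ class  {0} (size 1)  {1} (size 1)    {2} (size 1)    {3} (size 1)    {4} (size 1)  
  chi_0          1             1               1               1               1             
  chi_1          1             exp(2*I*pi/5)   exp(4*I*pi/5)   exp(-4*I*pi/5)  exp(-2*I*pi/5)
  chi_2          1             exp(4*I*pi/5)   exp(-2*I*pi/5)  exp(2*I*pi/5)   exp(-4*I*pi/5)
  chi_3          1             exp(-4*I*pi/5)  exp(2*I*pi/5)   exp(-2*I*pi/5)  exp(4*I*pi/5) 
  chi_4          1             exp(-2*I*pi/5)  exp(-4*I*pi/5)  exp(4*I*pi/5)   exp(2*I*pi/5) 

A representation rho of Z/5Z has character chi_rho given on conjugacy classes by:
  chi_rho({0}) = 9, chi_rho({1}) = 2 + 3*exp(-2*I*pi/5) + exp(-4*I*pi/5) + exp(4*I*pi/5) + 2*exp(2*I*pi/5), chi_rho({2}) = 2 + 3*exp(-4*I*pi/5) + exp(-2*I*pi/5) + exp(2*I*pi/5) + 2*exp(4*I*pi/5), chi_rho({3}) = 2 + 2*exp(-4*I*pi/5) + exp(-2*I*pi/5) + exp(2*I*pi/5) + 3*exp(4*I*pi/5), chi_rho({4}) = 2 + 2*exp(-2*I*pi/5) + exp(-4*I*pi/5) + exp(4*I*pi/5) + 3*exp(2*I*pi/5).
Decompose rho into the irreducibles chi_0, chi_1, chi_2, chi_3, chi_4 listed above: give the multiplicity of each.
Multiplicities: chi_0: 2, chi_1: 2, chi_2: 1, chi_3: 1, chi_4: 3.

Working: Use <chi_rho, chi> = (1/|G|) sum_C |C| * chi_rho(C) * conj(chi(C)) with |G| = 5 for each irreducible chi in the table:
  <chi_rho, chi_0> = (1/5)[1*(9)*conj(1) + 1*(2 + 3*exp(-2*I*pi/5) + exp(-4*I*pi/5) + exp(4*I*pi/5) + 2*exp(2*I*pi/5))*conj(1) + 1*(2 + 3*exp(-4*I*pi/5) + exp(-2*I*pi/5) + exp(2*I*pi/5) + 2*exp(4*I*pi/5))*conj(1) + 1*(2 + 2*exp(-4*I*pi/5) + exp(-2*I*pi/5) + exp(2*I*pi/5) + 3*exp(4*I*pi/5))*conj(1) + 1*(2 + 2*exp(-2*I*pi/5) + exp(-4*I*pi/5) + exp(4*I*pi/5) + 3*exp(2*I*pi/5))*conj(1)]
      = (1/5)[(9) + (2 + 3*exp(-2*I*pi/5) + exp(-4*I*pi/5) + exp(4*I*pi/5) + 2*exp(2*I*pi/5)) + (2 + 3*exp(-4*I*pi/5) + exp(-2*I*pi/5) + exp(2*I*pi/5) + 2*exp(4*I*pi/5)) + (2 + 2*exp(-4*I*pi/5) + exp(-2*I*pi/5) + exp(2*I*pi/5) + 3*exp(4*I*pi/5)) + (2 + 2*exp(-2*I*pi/5) + exp(-4*I*pi/5) + exp(4*I*pi/5) + 3*exp(2*I*pi/5))] = 10/5 = 2
  <chi_rho, chi_1> = (1/5)[1*(9)*conj(1) + 1*(2 + 3*exp(-2*I*pi/5) + exp(-4*I*pi/5) + exp(4*I*pi/5) + 2*exp(2*I*pi/5))*conj(exp(2*I*pi/5)) + 1*(2 + 3*exp(-4*I*pi/5) + exp(-2*I*pi/5) + exp(2*I*pi/5) + 2*exp(4*I*pi/5))*conj(exp(4*I*pi/5)) + 1*(2 + 2*exp(-4*I*pi/5) + exp(-2*I*pi/5) + exp(2*I*pi/5) + 3*exp(4*I*pi/5))*conj(exp(-4*I*pi/5)) + 1*(2 + 2*exp(-2*I*pi/5) + exp(-4*I*pi/5) + exp(4*I*pi/5) + 3*exp(2*I*pi/5))*conj(exp(-2*I*pi/5))]
      = (1/5)[(9) + (2 + 2*exp(-2*I*pi/5) + 3*exp(-4*I*pi/5) + exp(4*I*pi/5) + exp(2*I*pi/5)) + (2 + 2*exp(-4*I*pi/5) + exp(-2*I*pi/5) + exp(4*I*pi/5) + 3*exp(2*I*pi/5)) + (2 + 3*exp(-2*I*pi/5) + exp(-4*I*pi/5) + exp(2*I*pi/5) + 2*exp(4*I*pi/5)) + (2 + exp(-2*I*pi/5) + exp(-4*I*pi/5) + 3*exp(4*I*pi/5) + 2*exp(2*I*pi/5))] = 10/5 = 2
  <chi_rho, chi_2> = (1/5)[1*(9)*conj(1) + 1*(2 + 3*exp(-2*I*pi/5) + exp(-4*I*pi/5) + exp(4*I*pi/5) + 2*exp(2*I*pi/5))*conj(exp(4*I*pi/5)) + 1*(2 + 3*exp(-4*I*pi/5) + exp(-2*I*pi/5) + exp(2*I*pi/5) + 2*exp(4*I*pi/5))*conj(exp(-2*I*pi/5)) + 1*(2 + 2*exp(-4*I*pi/5) + exp(-2*I*pi/5) + exp(2*I*pi/5) + 3*exp(4*I*pi/5))*conj(exp(2*I*pi/5)) + 1*(2 + 2*exp(-2*I*pi/5) + exp(-4*I*pi/5) + exp(4*I*pi/5) + 3*exp(2*I*pi/5))*conj(exp(-4*I*pi/5))]
      = (1/5)[(9) + (1 + 2*exp(-2*I*pi/5) + 2*exp(-4*I*pi/5) + exp(2*I*pi/5) + 3*exp(4*I*pi/5)) + (1 + 3*exp(-2*I*pi/5) + 2*exp(-4*I*pi/5) + exp(4*I*pi/5) + 2*exp(2*I*pi/5)) + (1 + 2*exp(-2*I*pi/5) + exp(-4*I*pi/5) + 2*exp(4*I*pi/5) + 3*exp(2*I*pi/5)) + (1 + 3*exp(-4*I*pi/5) + exp(-2*I*pi/5) + 2*exp(4*I*pi/5) + 2*exp(2*I*pi/5))] = 5/5 = 1
  <chi_rho, chi_3> = (1/5)[1*(9)*conj(1) + 1*(2 + 3*exp(-2*I*pi/5) + exp(-4*I*pi/5) + exp(4*I*pi/5) + 2*exp(2*I*pi/5))*conj(exp(-4*I*pi/5)) + 1*(2 + 3*exp(-4*I*pi/5) + exp(-2*I*pi/5) + exp(2*I*pi/5) + 2*exp(4*I*pi/5))*conj(exp(2*I*pi/5)) + 1*(2 + 2*exp(-4*I*pi/5) + exp(-2*I*pi/5) + exp(2*I*pi/5) + 3*exp(4*I*pi/5))*conj(exp(-2*I*pi/5)) + 1*(2 + 2*exp(-2*I*pi/5) + exp(-4*I*pi/5) + exp(4*I*pi/5) + 3*exp(2*I*pi/5))*conj(exp(4*I*pi/5))]
      = (1/5)[(9) + (1 + 2*exp(-4*I*pi/5) + exp(-2*I*pi/5) + 2*exp(4*I*pi/5) + 3*exp(2*I*pi/5)) + (1 + 2*exp(-2*I*pi/5) + exp(-4*I*pi/5) + 3*exp(4*I*pi/5) + 2*exp(2*I*pi/5)) + (1 + 2*exp(-2*I*pi/5) + 3*exp(-4*I*pi/5) + exp(4*I*pi/5) + 2*exp(2*I*pi/5)) + (1 + 3*exp(-2*I*pi/5) + 2*exp(-4*I*pi/5) + exp(2*I*pi/5) + 2*exp(4*I*pi/5))] = 5/5 = 1
  <chi_rho, chi_4> = (1/5)[1*(9)*conj(1) + 1*(2 + 3*exp(-2*I*pi/5) + exp(-4*I*pi/5) + exp(4*I*pi/5) + 2*exp(2*I*pi/5))*conj(exp(-2*I*pi/5)) + 1*(2 + 3*exp(-4*I*pi/5) + exp(-2*I*pi/5) + exp(2*I*pi/5) + 2*exp(4*I*pi/5))*conj(exp(-4*I*pi/5)) + 1*(2 + 2*exp(-4*I*pi/5) + exp(-2*I*pi/5) + exp(2*I*pi/5) + 3*exp(4*I*pi/5))*conj(exp(4*I*pi/5)) + 1*(2 + 2*exp(-2*I*pi/5) + exp(-4*I*pi/5) + exp(4*I*pi/5) + 3*exp(2*I*pi/5))*conj(exp(2*I*pi/5))]
      = (1/5)[(9) + (3 + exp(-2*I*pi/5) + exp(-4*I*pi/5) + 2*exp(4*I*pi/5) + 2*exp(2*I*pi/5)) + (3 + 2*exp(-2*I*pi/5) + exp(-4*I*pi/5) + exp(2*I*pi/5) + 2*exp(4*I*pi/5)) + (3 + 2*exp(-4*I*pi/5) + exp(-2*I*pi/5) + exp(4*I*pi/5) + 2*exp(2*I*pi/5)) + (3 + 2*exp(-2*I*pi/5) + 2*exp(-4*I*pi/5) + exp(4*I*pi/5) + exp(2*I*pi/5))] = 15/5 = 3
(Exp terms are combined using exp(i*s)*conj(exp(i*t)) = exp(i*(s-t)), and sums of them are collapsed using the identity that for every m > 1 the m distinct m-th roots of unity sum to 0, e.g. 1 + exp(2*I*pi/3) + exp(-2*I*pi/3) = 0.)
Dimension check: dim(rho) = sum (mult * dim) = 2*1 + 2*1 + 1*1 + 1*1 + 3*1 = 9 = chi_rho(e) = 9.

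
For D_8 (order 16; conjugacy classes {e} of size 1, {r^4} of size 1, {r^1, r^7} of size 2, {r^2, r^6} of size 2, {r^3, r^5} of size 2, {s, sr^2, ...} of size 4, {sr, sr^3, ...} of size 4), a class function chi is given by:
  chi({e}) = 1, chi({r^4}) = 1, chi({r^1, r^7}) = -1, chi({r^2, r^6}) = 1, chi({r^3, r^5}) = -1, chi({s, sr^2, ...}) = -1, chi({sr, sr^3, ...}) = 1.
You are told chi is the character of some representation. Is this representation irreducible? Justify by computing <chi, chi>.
Irreducible: <chi, chi> = 1.

Argument: <chi, chi> = (1/|G|) sum_C |C| * |chi(C)|^2 = (1/16)[1*|1|^2 + 1*|1|^2 + 2*|-1|^2 + 2*|1|^2 + 2*|-1|^2 + 4*|-1|^2 + 4*|1|^2]
  = (1/16)[(1) + (1) + (2) + (2) + (2) + (4) + (4)] = 16/16 = 1.
A character is irreducible iff <chi, chi> = 1, so this representation is irreducible.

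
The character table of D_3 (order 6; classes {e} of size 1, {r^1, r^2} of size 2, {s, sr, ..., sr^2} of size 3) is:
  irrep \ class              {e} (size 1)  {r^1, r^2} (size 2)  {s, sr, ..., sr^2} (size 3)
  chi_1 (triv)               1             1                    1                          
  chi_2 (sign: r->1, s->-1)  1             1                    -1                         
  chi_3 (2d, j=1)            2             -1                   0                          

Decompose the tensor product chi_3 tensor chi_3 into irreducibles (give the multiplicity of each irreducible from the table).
chi_3 tensor chi_3 = chi_1 + chi_2 + chi_3 (all other irreducibles have multiplicity 0).

Justification: The character of a tensor product is the pointwise product (chi_3 * chi_3)(C) = chi_3(C) * chi_3(C):
  {e}: (2)*(2), {r^1, r^2}: (-1)*(-1), {s, sr, ..., sr^2}: (0)*(0)
so (chi_3 * chi_3) takes values
  {e} -> 4, {r^1, r^2} -> 1, {s, sr, ..., sr^2} -> 0.
Now take the inner product of this character with each irreducible chi from the table, <chi_3*chi_3, chi> = (1/6) sum_C |C| (chi_3*chi_3)(C) conj(chi(C)):
  <chi_3*chi_3, chi_1> = (1/6)[1*(4)*conj(1) + 2*(1)*conj(1) + 3*(0)*conj(1)]
      = (1/6)[(4) + (2) + (0)] = 6/6 = 1
  <chi_3*chi_3, chi_2> = (1/6)[1*(4)*conj(1) + 2*(1)*conj(1) + 3*(0)*conj(-1)]
      = (1/6)[(4) + (2) + (0)] = 6/6 = 1
  <chi_3*chi_3, chi_3> = (1/6)[1*(4)*conj(2) + 2*(1)*conj(-1) + 3*(0)*conj(0)]
      = (1/6)[(8) + (-2) + (0)] = 6/6 = 1
Hence the multiplicities are chi_1: 1, chi_2: 1, chi_3: 1. Dimension check: dim(chi_3)*dim(chi_3) = 2*2 = 4 and sum (mult * dim) = 1*1 + 1*1 + 1*2 = 4.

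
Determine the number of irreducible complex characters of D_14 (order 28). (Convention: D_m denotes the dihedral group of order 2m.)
10

Working: The number of irreducible complex representations of a finite group equals its number of conjugacy classes. D_14 has 10 conjugacy classes (n/2 + 3 for n even), so D_14 (order 28) has exactly 10 irreducible complex representations.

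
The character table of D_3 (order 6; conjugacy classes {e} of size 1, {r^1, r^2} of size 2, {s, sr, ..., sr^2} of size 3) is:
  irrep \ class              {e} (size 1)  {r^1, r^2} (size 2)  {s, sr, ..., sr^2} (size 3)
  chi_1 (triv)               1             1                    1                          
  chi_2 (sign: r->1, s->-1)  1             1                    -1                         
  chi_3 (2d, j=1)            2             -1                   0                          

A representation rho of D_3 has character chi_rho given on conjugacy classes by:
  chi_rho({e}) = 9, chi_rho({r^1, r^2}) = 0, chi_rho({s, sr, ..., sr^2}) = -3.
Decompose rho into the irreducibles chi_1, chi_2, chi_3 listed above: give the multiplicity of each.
Multiplicities: chi_1: 0, chi_2: 3, chi_3: 3.

Explanation: Use <chi_rho, chi> = (1/|G|) sum_C |C| * chi_rho(C) * conj(chi(C)) with |G| = 6 for each irreducible chi in the table:
  <chi_rho, chi_1> = (1/6)[1*(9)*conj(1) + 2*(0)*conj(1) + 3*(-3)*conj(1)]
      = (1/6)[(9) + (0) + (-9)] = 0/6 = 0
  <chi_rho, chi_2> = (1/6)[1*(9)*conj(1) + 2*(0)*conj(1) + 3*(-3)*conj(-1)]
      = (1/6)[(9) + (0) + (9)] = 18/6 = 3
  <chi_rho, chi_3> = (1/6)[1*(9)*conj(2) + 2*(0)*conj(-1) + 3*(-3)*conj(0)]
      = (1/6)[(18) + (0) + (0)] = 18/6 = 3
Dimension check: dim(rho) = sum (mult * dim) = 0*1 + 3*1 + 3*2 = 9 = chi_rho(e) = 9.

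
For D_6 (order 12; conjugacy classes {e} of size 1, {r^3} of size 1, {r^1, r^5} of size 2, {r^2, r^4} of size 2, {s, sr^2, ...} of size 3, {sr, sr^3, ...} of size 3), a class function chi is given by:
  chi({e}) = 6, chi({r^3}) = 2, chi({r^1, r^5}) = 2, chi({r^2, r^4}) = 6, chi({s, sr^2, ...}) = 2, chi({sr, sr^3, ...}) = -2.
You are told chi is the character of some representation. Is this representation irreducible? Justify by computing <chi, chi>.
Not irreducible (reducible): <chi, chi> = 12 > 1.

Solution. <chi, chi> = (1/|G|) sum_C |C| * |chi(C)|^2 = (1/12)[1*|6|^2 + 1*|2|^2 + 2*|2|^2 + 2*|6|^2 + 3*|2|^2 + 3*|-2|^2]
  = (1/12)[(36) + (4) + (8) + (72) + (12) + (12)] = 144/12 = 12.
A character is irreducible iff <chi, chi> = 1, so this representation is reducible.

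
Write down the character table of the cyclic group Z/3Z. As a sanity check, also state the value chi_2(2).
Character table of Z/3Z (irreps indexed chi_0,...,chi_2 with chi_k(m) = zeta_3^(k*m), zeta_3 = exp(2*pi*i/3)):
  irrep \ class  {0} (size 1)  {1} (size 1)    {2} (size 1)  
  chi_0          1             1               1             
  chi_1          1             exp(2*I*pi/3)   exp(-2*I*pi/3)
  chi_2          1             exp(-2*I*pi/3)  exp(2*I*pi/3) 

Spot check: chi_2(2) = zeta_3^(2*2) = zeta_3^4 = exp(2*I*pi/3).

Explanation: Z/3Z is abelian, so all 3 irreducible complex representations are 1-dimensional. They are given by chi_k(m) = zeta_3^(k*m) for k = 0,...,2. Row orthogonality: sum_m chi_k(m) conj(chi_l(m)) = 3 * [k = l].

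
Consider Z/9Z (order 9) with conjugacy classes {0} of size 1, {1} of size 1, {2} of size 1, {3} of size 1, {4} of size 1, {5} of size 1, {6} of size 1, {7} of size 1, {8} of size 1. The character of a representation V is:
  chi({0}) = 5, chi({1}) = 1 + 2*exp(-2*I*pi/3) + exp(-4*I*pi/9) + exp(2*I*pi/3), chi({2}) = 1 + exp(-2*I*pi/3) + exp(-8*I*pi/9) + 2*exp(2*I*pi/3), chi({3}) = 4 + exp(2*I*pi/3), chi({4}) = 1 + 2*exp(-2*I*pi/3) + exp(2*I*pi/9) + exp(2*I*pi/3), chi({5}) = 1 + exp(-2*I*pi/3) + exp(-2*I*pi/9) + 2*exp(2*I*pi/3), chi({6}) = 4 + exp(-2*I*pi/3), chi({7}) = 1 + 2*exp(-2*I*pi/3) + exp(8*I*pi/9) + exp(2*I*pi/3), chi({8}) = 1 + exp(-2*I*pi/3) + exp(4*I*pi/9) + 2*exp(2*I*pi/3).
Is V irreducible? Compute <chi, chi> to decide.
Not irreducible (reducible): <chi, chi> = 7 > 1.

Details: <chi, chi> = (1/|G|) sum_C |C| * |chi(C)|^2 = (1/9)[1*|5|^2 + 1*|1 + 2*exp(-2*I*pi/3) + exp(-4*I*pi/9) + exp(2*I*pi/3)|^2 + 1*|1 + exp(-2*I*pi/3) + exp(-8*I*pi/9) + 2*exp(2*I*pi/3)|^2 + 1*|4 + exp(2*I*pi/3)|^2 + 1*|1 + 2*exp(-2*I*pi/3) + exp(2*I*pi/9) + exp(2*I*pi/3)|^2 + 1*|1 + exp(-2*I*pi/3) + exp(-2*I*pi/9) + 2*exp(2*I*pi/3)|^2 + 1*|4 + exp(-2*I*pi/3)|^2 + 1*|1 + 2*exp(-2*I*pi/3) + exp(8*I*pi/9) + exp(2*I*pi/3)|^2 + 1*|1 + exp(-2*I*pi/3) + exp(4*I*pi/9) + 2*exp(2*I*pi/3)|^2]
  = (1/9)[(25) + (7 + 5*exp(-2*I*pi/3) + 2*exp(-2*I*pi/9) + exp(-4*I*pi/9) + exp(-8*I*pi/9) + exp(8*I*pi/9) + exp(4*I*pi/9) + 2*exp(2*I*pi/9) + 5*exp(2*I*pi/3)) + (7 + 5*exp(-2*I*pi/3) + 2*exp(-4*I*pi/9) + exp(-2*I*pi/9) + exp(-8*I*pi/9) + exp(8*I*pi/9) + exp(2*I*pi/9) + 2*exp(4*I*pi/9) + 5*exp(2*I*pi/3)) + (13) + (7 + 5*exp(-2*I*pi/3) + exp(-4*I*pi/9) + 2*exp(-8*I*pi/9) + exp(-2*I*pi/9) + exp(2*I*pi/9) + 2*exp(8*I*pi/9) + exp(4*I*pi/9) + 5*exp(2*I*pi/3)) + (7 + 5*exp(-2*I*pi/3) + exp(-4*I*pi/9) + 2*exp(-8*I*pi/9) + exp(-2*I*pi/9) + exp(2*I*pi/9) + 2*exp(8*I*pi/9) + exp(4*I*pi/9) + 5*exp(2*I*pi/3)) + (13) + (7 + 5*exp(-2*I*pi/3) + 2*exp(-4*I*pi/9) + exp(-2*I*pi/9) + exp(-8*I*pi/9) + exp(8*I*pi/9) + exp(2*I*pi/9) + 2*exp(4*I*pi/9) + 5*exp(2*I*pi/3)) + (7 + 5*exp(-2*I*pi/3) + 2*exp(-2*I*pi/9) + exp(-4*I*pi/9) + exp(-8*I*pi/9) + exp(8*I*pi/9) + exp(4*I*pi/9) + 2*exp(2*I*pi/9) + 5*exp(2*I*pi/3))] = 63/9 = 7.
(Exp terms are combined using exp(i*s)*conj(exp(i*t)) = exp(i*(s-t)), and sums of them are collapsed using the identity that for every m > 1 the m distinct m-th roots of unity sum to 0, e.g. 1 + exp(2*I*pi/3) + exp(-2*I*pi/3) = 0.)
A character is irreducible iff <chi, chi> = 1, so this representation is reducible.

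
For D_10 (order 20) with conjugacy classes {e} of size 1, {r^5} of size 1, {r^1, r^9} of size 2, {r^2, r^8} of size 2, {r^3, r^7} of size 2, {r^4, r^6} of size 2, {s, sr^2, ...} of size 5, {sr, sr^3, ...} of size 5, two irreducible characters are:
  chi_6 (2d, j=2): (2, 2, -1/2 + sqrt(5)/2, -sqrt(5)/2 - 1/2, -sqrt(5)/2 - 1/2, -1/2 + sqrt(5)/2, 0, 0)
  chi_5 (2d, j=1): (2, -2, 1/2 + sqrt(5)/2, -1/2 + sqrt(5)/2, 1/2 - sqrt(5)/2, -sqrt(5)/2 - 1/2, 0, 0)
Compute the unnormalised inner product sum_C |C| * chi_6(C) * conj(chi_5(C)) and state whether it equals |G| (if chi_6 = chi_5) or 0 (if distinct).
Sum = 0; so <chi_6, chi_5> = 0 (distinct irreducibles are orthogonal).

Reasoning: Compute term by term over conjugacy classes (|C| * chi_6(C) * conj(chi_5(C))):
  1*(2)*conj(2) + 1*(2)*conj(-2) + 2*(-1/2 + sqrt(5)/2)*conj(1/2 + sqrt(5)/2) + 2*(-sqrt(5)/2 - 1/2)*conj(-1/2 + sqrt(5)/2) + 2*(-sqrt(5)/2 - 1/2)*conj(1/2 - sqrt(5)/2) + 2*(-1/2 + sqrt(5)/2)*conj(-sqrt(5)/2 - 1/2) + 5*(0)*conj(0) + 5*(0)*conj(0)
  = (4) + (-4) + (2) + (-2) + (2) + (-2) + (0) + (0)
  = 0.
Dividing by |G| = 20 gives 0/20 = 0, matching the row-orthogonality relation <chi_6, chi_5> = [chi_6 = chi_5].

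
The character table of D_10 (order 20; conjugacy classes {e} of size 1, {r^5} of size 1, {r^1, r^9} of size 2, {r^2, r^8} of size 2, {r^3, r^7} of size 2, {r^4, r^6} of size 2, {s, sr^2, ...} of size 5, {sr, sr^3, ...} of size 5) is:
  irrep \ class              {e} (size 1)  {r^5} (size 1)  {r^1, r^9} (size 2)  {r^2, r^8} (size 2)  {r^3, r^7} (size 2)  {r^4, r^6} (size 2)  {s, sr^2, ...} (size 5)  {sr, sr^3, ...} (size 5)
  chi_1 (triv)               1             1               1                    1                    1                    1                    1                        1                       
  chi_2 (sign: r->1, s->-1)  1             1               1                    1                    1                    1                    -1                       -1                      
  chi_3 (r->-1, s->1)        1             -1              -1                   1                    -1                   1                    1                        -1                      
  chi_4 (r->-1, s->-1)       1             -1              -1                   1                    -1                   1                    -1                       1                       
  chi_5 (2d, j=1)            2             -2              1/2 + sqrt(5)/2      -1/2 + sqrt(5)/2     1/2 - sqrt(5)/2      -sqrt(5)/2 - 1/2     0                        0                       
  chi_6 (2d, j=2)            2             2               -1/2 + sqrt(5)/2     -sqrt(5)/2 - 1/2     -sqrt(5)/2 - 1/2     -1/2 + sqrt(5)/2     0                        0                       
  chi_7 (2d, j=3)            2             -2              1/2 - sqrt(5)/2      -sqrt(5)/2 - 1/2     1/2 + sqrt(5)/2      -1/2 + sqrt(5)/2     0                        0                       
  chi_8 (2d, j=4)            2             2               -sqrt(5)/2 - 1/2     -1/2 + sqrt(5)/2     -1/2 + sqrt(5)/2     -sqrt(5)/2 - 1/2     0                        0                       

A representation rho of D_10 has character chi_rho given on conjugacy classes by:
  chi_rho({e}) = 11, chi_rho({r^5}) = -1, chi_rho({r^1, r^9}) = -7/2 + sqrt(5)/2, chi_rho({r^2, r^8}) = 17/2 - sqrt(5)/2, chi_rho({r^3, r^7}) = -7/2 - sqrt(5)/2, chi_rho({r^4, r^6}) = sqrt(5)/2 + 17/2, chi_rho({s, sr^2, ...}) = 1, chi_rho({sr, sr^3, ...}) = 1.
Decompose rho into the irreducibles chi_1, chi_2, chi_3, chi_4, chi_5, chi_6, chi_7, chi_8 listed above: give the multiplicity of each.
Multiplicities: chi_1: 2, chi_2: 1, chi_3: 3, chi_4: 3, chi_5: 0, chi_6: 1, chi_7: 0, chi_8: 0.

Solution. Use <chi_rho, chi> = (1/|G|) sum_C |C| * chi_rho(C) * conj(chi(C)) with |G| = 20 for each irreducible chi in the table:
  <chi_rho, chi_1> = (1/20)[1*(11)*conj(1) + 1*(-1)*conj(1) + 2*(-7/2 + sqrt(5)/2)*conj(1) + 2*(17/2 - sqrt(5)/2)*conj(1) + 2*(-7/2 - sqrt(5)/2)*conj(1) + 2*(sqrt(5)/2 + 17/2)*conj(1) + 5*(1)*conj(1) + 5*(1)*conj(1)]
      = (1/20)[(11) + (-1) + (-7 + sqrt(5)) + (17 - sqrt(5)) + (-7 - sqrt(5)) + (sqrt(5) + 17) + (5) + (5)] = 40/20 = 2
  <chi_rho, chi_2> = (1/20)[1*(11)*conj(1) + 1*(-1)*conj(1) + 2*(-7/2 + sqrt(5)/2)*conj(1) + 2*(17/2 - sqrt(5)/2)*conj(1) + 2*(-7/2 - sqrt(5)/2)*conj(1) + 2*(sqrt(5)/2 + 17/2)*conj(1) + 5*(1)*conj(-1) + 5*(1)*conj(-1)]
      = (1/20)[(11) + (-1) + (-7 + sqrt(5)) + (17 - sqrt(5)) + (-7 - sqrt(5)) + (sqrt(5) + 17) + (-5) + (-5)] = 20/20 = 1
  <chi_rho, chi_3> = (1/20)[1*(11)*conj(1) + 1*(-1)*conj(-1) + 2*(-7/2 + sqrt(5)/2)*conj(-1) + 2*(17/2 - sqrt(5)/2)*conj(1) + 2*(-7/2 - sqrt(5)/2)*conj(-1) + 2*(sqrt(5)/2 + 17/2)*conj(1) + 5*(1)*conj(1) + 5*(1)*conj(-1)]
      = (1/20)[(11) + (1) + (7 - sqrt(5)) + (17 - sqrt(5)) + (sqrt(5) + 7) + (sqrt(5) + 17) + (5) + (-5)] = 60/20 = 3
  <chi_rho, chi_4> = (1/20)[1*(11)*conj(1) + 1*(-1)*conj(-1) + 2*(-7/2 + sqrt(5)/2)*conj(-1) + 2*(17/2 - sqrt(5)/2)*conj(1) + 2*(-7/2 - sqrt(5)/2)*conj(-1) + 2*(sqrt(5)/2 + 17/2)*conj(1) + 5*(1)*conj(-1) + 5*(1)*conj(1)]
      = (1/20)[(11) + (1) + (7 - sqrt(5)) + (17 - sqrt(5)) + (sqrt(5) + 7) + (sqrt(5) + 17) + (-5) + (5)] = 60/20 = 3
  <chi_rho, chi_5> = (1/20)[1*(11)*conj(2) + 1*(-1)*conj(-2) + 2*(-7/2 + sqrt(5)/2)*conj(1/2 + sqrt(5)/2) + 2*(17/2 - sqrt(5)/2)*conj(-1/2 + sqrt(5)/2) + 2*(-7/2 - sqrt(5)/2)*conj(1/2 - sqrt(5)/2) + 2*(sqrt(5)/2 + 17/2)*conj(-sqrt(5)/2 - 1/2) + 5*(1)*conj(0) + 5*(1)*conj(0)]
      = (1/20)[(22) + (2) + (-3*sqrt(5) - 1) + (-11 + 9*sqrt(5)) + (-1 + 3*sqrt(5)) + (-9*sqrt(5) - 11) + (0) + (0)] = 0/20 = 0
  <chi_rho, chi_6> = (1/20)[1*(11)*conj(2) + 1*(-1)*conj(2) + 2*(-7/2 + sqrt(5)/2)*conj(-1/2 + sqrt(5)/2) + 2*(17/2 - sqrt(5)/2)*conj(-sqrt(5)/2 - 1/2) + 2*(-7/2 - sqrt(5)/2)*conj(-sqrt(5)/2 - 1/2) + 2*(sqrt(5)/2 + 17/2)*conj(-1/2 + sqrt(5)/2) + 5*(1)*conj(0) + 5*(1)*conj(0)]
      = (1/20)[(22) + (-2) + (6 - 4*sqrt(5)) + (-8*sqrt(5) - 6) + (6 + 4*sqrt(5)) + (-6 + 8*sqrt(5)) + (0) + (0)] = 20/20 = 1
  <chi_rho, chi_7> = (1/20)[1*(11)*conj(2) + 1*(-1)*conj(-2) + 2*(-7/2 + sqrt(5)/2)*conj(1/2 - sqrt(5)/2) + 2*(17/2 - sqrt(5)/2)*conj(-sqrt(5)/2 - 1/2) + 2*(-7/2 - sqrt(5)/2)*conj(1/2 + sqrt(5)/2) + 2*(sqrt(5)/2 + 17/2)*conj(-1/2 + sqrt(5)/2) + 5*(1)*conj(0) + 5*(1)*conj(0)]
      = (1/20)[(22) + (2) + (-6 + 4*sqrt(5)) + (-8*sqrt(5) - 6) + (-4*sqrt(5) - 6) + (-6 + 8*sqrt(5)) + (0) + (0)] = 0/20 = 0
  <chi_rho, chi_8> = (1/20)[1*(11)*conj(2) + 1*(-1)*conj(2) + 2*(-7/2 + sqrt(5)/2)*conj(-sqrt(5)/2 - 1/2) + 2*(17/2 - sqrt(5)/2)*conj(-1/2 + sqrt(5)/2) + 2*(-7/2 - sqrt(5)/2)*conj(-1/2 + sqrt(5)/2) + 2*(sqrt(5)/2 + 17/2)*conj(-sqrt(5)/2 - 1/2) + 5*(1)*conj(0) + 5*(1)*conj(0)]
      = (1/20)[(22) + (-2) + (1 + 3*sqrt(5)) + (-11 + 9*sqrt(5)) + (1 - 3*sqrt(5)) + (-9*sqrt(5) - 11) + (0) + (0)] = 0/20 = 0
Dimension check: dim(rho) = sum (mult * dim) = 2*1 + 1*1 + 3*1 + 3*1 + 0*2 + 1*2 + 0*2 + 0*2 = 11 = chi_rho(e) = 11.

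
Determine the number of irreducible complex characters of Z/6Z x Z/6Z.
36

Working: The number of irreducible complex representations of a finite group equals its number of conjugacy classes. Z/6Z x Z/6Z is abelian of order 36, so every element is its own conjugacy class: 36 classes, so Z/6Z x Z/6Z (order 36) has exactly 36 irreducible complex representations.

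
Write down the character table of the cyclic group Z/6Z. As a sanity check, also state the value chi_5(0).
Character table of Z/6Z (irreps indexed chi_0,...,chi_5 with chi_k(m) = zeta_6^(k*m), zeta_6 = exp(2*pi*i/6)):
  irrep \ class  {0} (size 1)  {1} (size 1)    {2} (size 1)    {3} (size 1)  {4} (size 1)    {5} (size 1)  
  chi_0          1             1               1               1             1               1             
  chi_1          1             exp(I*pi/3)     exp(2*I*pi/3)   -1            exp(-2*I*pi/3)  exp(-I*pi/3)  
  chi_2          1             exp(2*I*pi/3)   exp(-2*I*pi/3)  1             exp(2*I*pi/3)   exp(-2*I*pi/3)
  chi_3          1             -1              1               -1            1               -1            
  chi_4          1             exp(-2*I*pi/3)  exp(2*I*pi/3)   1             exp(-2*I*pi/3)  exp(2*I*pi/3) 
  chi_5          1             exp(-I*pi/3)    exp(-2*I*pi/3)  -1            exp(2*I*pi/3)   exp(I*pi/3)   

Spot check: chi_5(0) = zeta_6^(5*0) = zeta_6^0 = 1.

Proof sketch: Z/6Z is abelian, so all 6 irreducible complex representations are 1-dimensional. They are given by chi_k(m) = zeta_6^(k*m) for k = 0,...,5. Row orthogonality: sum_m chi_k(m) conj(chi_l(m)) = 6 * [k = l].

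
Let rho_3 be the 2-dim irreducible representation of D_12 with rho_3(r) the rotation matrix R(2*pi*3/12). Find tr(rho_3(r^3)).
chi_{rho_3}(r^3) = 2*cos(2*pi*3*3/12) = 0

Proof sketch: rho_3(r^3) is rotation by angle 2*pi*3*3/12, whose trace is 2*cos(2*pi*3*3/12) = 0.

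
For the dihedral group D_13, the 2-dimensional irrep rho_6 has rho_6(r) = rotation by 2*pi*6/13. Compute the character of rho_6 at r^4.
chi_{rho_6}(r^4) = 2*cos(2*pi*6*4/13) = 2*cos(4*pi/13)

Details: rho_6(r^4) is rotation by angle 2*pi*6*4/13, whose trace is 2*cos(2*pi*6*4/13) = 2*cos(4*pi/13).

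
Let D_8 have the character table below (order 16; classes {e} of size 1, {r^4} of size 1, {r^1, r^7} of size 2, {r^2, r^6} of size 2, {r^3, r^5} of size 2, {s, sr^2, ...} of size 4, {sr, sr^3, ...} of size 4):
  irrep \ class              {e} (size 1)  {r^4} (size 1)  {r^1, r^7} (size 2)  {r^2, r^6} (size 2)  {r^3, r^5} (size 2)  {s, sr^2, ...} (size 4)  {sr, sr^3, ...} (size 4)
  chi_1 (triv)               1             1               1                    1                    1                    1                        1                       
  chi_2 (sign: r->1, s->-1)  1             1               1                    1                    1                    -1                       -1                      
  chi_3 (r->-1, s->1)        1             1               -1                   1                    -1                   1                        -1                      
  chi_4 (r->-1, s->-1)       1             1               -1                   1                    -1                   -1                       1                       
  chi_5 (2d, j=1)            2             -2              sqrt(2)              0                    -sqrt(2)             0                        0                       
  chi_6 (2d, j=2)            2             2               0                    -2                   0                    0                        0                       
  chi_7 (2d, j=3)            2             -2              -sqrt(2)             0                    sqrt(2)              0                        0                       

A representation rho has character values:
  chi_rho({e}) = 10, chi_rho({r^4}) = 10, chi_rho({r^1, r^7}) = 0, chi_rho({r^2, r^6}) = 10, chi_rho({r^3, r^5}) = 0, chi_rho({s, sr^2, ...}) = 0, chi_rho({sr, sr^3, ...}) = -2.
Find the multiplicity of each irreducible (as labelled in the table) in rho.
Multiplicities: chi_1: 2, chi_2: 3, chi_3: 3, chi_4: 2, chi_5: 0, chi_6: 0, chi_7: 0.

Argument: Use <chi_rho, chi> = (1/|G|) sum_C |C| * chi_rho(C) * conj(chi(C)) with |G| = 16 for each irreducible chi in the table:
  <chi_rho, chi_1> = (1/16)[1*(10)*conj(1) + 1*(10)*conj(1) + 2*(0)*conj(1) + 2*(10)*conj(1) + 2*(0)*conj(1) + 4*(0)*conj(1) + 4*(-2)*conj(1)]
      = (1/16)[(10) + (10) + (0) + (20) + (0) + (0) + (-8)] = 32/16 = 2
  <chi_rho, chi_2> = (1/16)[1*(10)*conj(1) + 1*(10)*conj(1) + 2*(0)*conj(1) + 2*(10)*conj(1) + 2*(0)*conj(1) + 4*(0)*conj(-1) + 4*(-2)*conj(-1)]
      = (1/16)[(10) + (10) + (0) + (20) + (0) + (0) + (8)] = 48/16 = 3
  <chi_rho, chi_3> = (1/16)[1*(10)*conj(1) + 1*(10)*conj(1) + 2*(0)*conj(-1) + 2*(10)*conj(1) + 2*(0)*conj(-1) + 4*(0)*conj(1) + 4*(-2)*conj(-1)]
      = (1/16)[(10) + (10) + (0) + (20) + (0) + (0) + (8)] = 48/16 = 3
  <chi_rho, chi_4> = (1/16)[1*(10)*conj(1) + 1*(10)*conj(1) + 2*(0)*conj(-1) + 2*(10)*conj(1) + 2*(0)*conj(-1) + 4*(0)*conj(-1) + 4*(-2)*conj(1)]
      = (1/16)[(10) + (10) + (0) + (20) + (0) + (0) + (-8)] = 32/16 = 2
  <chi_rho, chi_5> = (1/16)[1*(10)*conj(2) + 1*(10)*conj(-2) + 2*(0)*conj(sqrt(2)) + 2*(10)*conj(0) + 2*(0)*conj(-sqrt(2)) + 4*(0)*conj(0) + 4*(-2)*conj(0)]
      = (1/16)[(20) + (-20) + (0) + (0) + (0) + (0) + (0)] = 0/16 = 0
  <chi_rho, chi_6> = (1/16)[1*(10)*conj(2) + 1*(10)*conj(2) + 2*(0)*conj(0) + 2*(10)*conj(-2) + 2*(0)*conj(0) + 4*(0)*conj(0) + 4*(-2)*conj(0)]
      = (1/16)[(20) + (20) + (0) + (-40) + (0) + (0) + (0)] = 0/16 = 0
  <chi_rho, chi_7> = (1/16)[1*(10)*conj(2) + 1*(10)*conj(-2) + 2*(0)*conj(-sqrt(2)) + 2*(10)*conj(0) + 2*(0)*conj(sqrt(2)) + 4*(0)*conj(0) + 4*(-2)*conj(0)]
      = (1/16)[(20) + (-20) + (0) + (0) + (0) + (0) + (0)] = 0/16 = 0
Dimension check: dim(rho) = sum (mult * dim) = 2*1 + 3*1 + 3*1 + 2*1 + 0*2 + 0*2 + 0*2 = 10 = chi_rho(e) = 10.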